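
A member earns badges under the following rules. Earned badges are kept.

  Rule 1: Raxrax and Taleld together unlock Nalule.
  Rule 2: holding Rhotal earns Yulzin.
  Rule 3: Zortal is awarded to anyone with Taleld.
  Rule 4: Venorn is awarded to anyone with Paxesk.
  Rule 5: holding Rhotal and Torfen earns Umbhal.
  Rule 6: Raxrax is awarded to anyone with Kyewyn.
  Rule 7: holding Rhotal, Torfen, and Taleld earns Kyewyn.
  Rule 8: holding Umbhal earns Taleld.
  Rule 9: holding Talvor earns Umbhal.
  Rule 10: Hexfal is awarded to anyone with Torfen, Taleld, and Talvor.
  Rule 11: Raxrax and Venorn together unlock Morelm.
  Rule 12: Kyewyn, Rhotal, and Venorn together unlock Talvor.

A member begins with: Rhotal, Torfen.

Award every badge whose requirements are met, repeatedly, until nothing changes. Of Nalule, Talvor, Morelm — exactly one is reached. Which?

Nalule

With Rhotal and Torfen, Umbhal is earned (Rule 5).
With Umbhal, Taleld is earned (Rule 8).
With Rhotal, Torfen, and Taleld, Kyewyn is earned (Rule 7).
With Kyewyn, Raxrax is earned (Rule 6).
With Raxrax and Taleld, Nalule is earned (Rule 1).
Talvor would need Kyewyn, Rhotal, and Venorn (Rule 12), but Venorn is never earned. Morelm would need Raxrax and Venorn (Rule 11), but Venorn is never earned.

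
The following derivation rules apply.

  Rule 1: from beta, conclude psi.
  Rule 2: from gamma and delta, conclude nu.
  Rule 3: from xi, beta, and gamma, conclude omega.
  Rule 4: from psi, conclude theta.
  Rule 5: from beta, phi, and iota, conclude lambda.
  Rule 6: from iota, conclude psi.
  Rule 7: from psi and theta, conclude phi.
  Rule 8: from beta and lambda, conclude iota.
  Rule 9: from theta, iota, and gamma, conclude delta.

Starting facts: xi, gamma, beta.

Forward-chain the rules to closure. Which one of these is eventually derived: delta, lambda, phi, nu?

beta holds, so psi follows (Rule 1).
From psi, Rule 4 gives theta.
From psi and theta, Rule 7 gives phi.
nu would need gamma and delta (Rule 2), but delta is never established. lambda would need beta, phi, and iota (Rule 5), but iota is never established. delta would need theta, iota, and gamma (Rule 9), but iota is never established.

phi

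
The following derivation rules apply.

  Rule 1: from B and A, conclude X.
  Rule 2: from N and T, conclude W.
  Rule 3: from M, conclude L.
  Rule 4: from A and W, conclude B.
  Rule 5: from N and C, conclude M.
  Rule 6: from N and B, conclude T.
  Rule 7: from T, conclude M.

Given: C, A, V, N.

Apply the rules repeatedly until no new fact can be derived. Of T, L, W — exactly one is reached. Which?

From N and C, Rule 5 gives M.
From M, Rule 3 gives L.
T would need N and B (Rule 6), but B is never established. W would need N and T (Rule 2), but T is never established.

L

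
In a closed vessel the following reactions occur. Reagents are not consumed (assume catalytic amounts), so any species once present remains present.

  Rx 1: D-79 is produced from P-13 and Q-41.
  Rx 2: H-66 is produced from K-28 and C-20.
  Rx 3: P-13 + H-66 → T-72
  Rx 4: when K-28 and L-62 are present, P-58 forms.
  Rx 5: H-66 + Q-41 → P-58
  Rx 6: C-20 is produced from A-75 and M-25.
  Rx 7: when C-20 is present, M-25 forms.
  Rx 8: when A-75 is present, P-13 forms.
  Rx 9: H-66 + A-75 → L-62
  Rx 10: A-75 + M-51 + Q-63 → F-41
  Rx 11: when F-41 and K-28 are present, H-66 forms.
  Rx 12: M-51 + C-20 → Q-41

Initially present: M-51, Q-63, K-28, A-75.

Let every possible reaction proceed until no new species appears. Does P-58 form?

A-75, M-51, and Q-63 present → F-41 forms (Rx 10).
F-41 and K-28 present → H-66 forms (Rx 11).
H-66 and A-75 present → L-62 forms (Rx 9).
K-28 and L-62 present → P-58 forms (Rx 4).

Yes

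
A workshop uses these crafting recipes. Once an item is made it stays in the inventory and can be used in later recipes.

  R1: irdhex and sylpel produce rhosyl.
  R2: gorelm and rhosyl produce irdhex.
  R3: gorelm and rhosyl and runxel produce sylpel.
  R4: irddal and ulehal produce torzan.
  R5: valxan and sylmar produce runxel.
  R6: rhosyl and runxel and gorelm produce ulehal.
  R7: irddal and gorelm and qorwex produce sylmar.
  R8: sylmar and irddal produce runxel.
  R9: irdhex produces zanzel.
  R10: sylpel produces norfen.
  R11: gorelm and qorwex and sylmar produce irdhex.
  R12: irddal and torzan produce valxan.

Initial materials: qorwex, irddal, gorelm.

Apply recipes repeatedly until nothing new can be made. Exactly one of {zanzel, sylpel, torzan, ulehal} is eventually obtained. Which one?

zanzel

Using R7, irddal, gorelm, and qorwex make sylmar.
Using R11, gorelm, qorwex, and sylmar make irdhex.
irdhex → zanzel (R9).
torzan would need irddal and ulehal (R4), but ulehal is never obtained. sylpel would need gorelm, rhosyl, and runxel (R3), but rhosyl is never obtained. ulehal would need rhosyl, runxel, and gorelm (R6), but rhosyl is never obtained.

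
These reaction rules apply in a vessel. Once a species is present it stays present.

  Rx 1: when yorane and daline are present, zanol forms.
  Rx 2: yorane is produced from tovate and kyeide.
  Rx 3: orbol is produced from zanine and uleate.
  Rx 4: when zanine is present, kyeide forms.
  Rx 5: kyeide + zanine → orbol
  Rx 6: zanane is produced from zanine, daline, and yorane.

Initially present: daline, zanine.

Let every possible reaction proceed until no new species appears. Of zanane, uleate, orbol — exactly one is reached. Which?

zanine present → kyeide forms (Rx 4).
kyeide and zanine present → orbol forms (Rx 5).
No rule produces uleate, and it is not given. zanane would need zanine, daline, and yorane (Rx 6), but yorane never forms.

orbol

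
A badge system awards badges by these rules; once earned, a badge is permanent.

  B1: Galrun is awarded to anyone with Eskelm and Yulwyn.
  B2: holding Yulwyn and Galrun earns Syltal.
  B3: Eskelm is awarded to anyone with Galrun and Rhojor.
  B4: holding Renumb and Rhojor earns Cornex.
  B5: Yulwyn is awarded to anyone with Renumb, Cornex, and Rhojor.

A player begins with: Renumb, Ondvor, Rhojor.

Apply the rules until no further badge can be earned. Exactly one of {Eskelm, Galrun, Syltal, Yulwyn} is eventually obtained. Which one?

With Renumb and Rhojor, Cornex is earned (B4).
With Renumb, Cornex, and Rhojor, Yulwyn is earned (B5).
Eskelm would need Galrun and Rhojor (B3), but Galrun is never earned. Galrun would need Eskelm and Yulwyn (B1), but Eskelm is never earned. Syltal would need Yulwyn and Galrun (B2), but Galrun is never earned.

Yulwyn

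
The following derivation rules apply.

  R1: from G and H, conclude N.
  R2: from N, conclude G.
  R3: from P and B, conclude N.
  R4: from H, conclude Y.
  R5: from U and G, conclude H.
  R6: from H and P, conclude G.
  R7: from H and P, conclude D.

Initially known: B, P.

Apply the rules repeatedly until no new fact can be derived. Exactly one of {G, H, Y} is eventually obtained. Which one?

P and B hold, so N follows (R3).
N holds, so G follows (R2).
Y would need H (R4), but H is never established. H would need U and G (R5), but U is never established.

G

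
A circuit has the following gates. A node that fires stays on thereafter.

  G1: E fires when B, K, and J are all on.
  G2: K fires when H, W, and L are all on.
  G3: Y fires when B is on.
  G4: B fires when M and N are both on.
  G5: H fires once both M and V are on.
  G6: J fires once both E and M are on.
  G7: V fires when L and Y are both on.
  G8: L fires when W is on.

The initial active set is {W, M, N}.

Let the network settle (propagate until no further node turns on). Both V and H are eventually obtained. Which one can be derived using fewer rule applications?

V: G4: M and N on → B on. G8: W on → L on. G3: B on → Y on. L and Y are on, so V fires (G7). [4 rule applications]
H: G4: M and N on → B on. W is on, so L fires (G8). G3: B on → Y on. G7: L and Y on → V on. G5: M and V on → H on. [5 rule applications]
V needs fewer.

V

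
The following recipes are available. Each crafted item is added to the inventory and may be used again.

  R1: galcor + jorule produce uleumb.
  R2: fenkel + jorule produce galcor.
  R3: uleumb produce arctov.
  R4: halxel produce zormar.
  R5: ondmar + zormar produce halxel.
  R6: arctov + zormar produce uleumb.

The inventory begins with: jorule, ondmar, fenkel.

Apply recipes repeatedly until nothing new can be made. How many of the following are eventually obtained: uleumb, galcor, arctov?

Using R2, fenkel and jorule make galcor.
galcor + jorule → uleumb (R1).
uleumb → arctov (R3).
uleumb: reached.
galcor: reached.
arctov: reached.
All 3 are reached.

3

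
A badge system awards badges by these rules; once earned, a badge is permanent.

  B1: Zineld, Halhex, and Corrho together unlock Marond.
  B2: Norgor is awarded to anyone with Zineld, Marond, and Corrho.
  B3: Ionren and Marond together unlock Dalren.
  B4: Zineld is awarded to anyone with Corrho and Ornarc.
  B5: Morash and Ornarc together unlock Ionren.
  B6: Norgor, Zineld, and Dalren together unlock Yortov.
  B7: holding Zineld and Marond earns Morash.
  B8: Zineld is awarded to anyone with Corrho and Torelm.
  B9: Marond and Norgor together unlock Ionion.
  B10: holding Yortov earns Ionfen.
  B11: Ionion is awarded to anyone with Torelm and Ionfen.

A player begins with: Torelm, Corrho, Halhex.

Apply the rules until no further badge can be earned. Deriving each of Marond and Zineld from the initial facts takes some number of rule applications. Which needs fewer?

Zineld

Zineld: With Corrho and Torelm, Zineld is earned (B8). [1 rule application]
Marond: With Corrho and Torelm, Zineld is earned (B8). With Zineld, Halhex, and Corrho, Marond is earned (B1). [2 rule applications]
Zineld needs fewer.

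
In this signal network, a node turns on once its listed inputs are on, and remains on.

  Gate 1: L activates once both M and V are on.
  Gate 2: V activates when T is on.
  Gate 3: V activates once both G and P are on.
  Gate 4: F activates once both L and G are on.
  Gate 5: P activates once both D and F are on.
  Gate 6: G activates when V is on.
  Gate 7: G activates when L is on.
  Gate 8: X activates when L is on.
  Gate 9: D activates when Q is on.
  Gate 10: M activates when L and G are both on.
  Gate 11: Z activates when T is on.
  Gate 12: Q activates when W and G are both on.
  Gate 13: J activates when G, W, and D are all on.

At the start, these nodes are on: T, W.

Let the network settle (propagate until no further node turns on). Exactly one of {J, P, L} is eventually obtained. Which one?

Gate 2: T on → V on.
Gate 6: V on → G on.
W and G are on, so Q activates (Gate 12).
Q is on, so D activates (Gate 9).
Gate 13: G, W, and D on → J on.
L would need M and V (Gate 1), but M never turns on. P would need D and F (Gate 5), but F never turns on.

J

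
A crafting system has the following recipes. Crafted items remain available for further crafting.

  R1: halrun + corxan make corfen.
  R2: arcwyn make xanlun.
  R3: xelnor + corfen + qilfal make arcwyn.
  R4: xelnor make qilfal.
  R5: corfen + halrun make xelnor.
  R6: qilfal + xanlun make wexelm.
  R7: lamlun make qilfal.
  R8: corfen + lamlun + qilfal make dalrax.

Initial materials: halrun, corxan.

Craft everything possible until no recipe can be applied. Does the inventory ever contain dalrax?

No

dalrax would need corfen, lamlun, and qilfal (R8), but lamlun is never obtained.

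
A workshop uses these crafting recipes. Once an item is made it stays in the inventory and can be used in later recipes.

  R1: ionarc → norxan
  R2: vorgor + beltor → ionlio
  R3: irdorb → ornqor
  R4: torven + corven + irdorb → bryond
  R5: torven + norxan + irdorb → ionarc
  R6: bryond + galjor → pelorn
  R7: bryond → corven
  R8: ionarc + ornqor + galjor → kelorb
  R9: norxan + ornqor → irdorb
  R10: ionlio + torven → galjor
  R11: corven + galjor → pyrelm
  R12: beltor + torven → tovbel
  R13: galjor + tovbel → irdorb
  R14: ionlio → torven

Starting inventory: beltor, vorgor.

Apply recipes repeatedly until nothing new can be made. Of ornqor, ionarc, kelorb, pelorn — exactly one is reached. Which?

Using R2, vorgor and beltor make ionlio.
Using R14, ionlio makes torven.
beltor + torven → tovbel (R12).
Using R10, ionlio and torven make galjor.
Using R13, galjor and tovbel make irdorb.
Using R3, irdorb makes ornqor.
kelorb would need ionarc, ornqor, and galjor (R8), but ionarc is never obtained. ionarc would need torven, norxan, and irdorb (R5), but norxan is never obtained. pelorn would need bryond and galjor (R6), but bryond is never obtained.

ornqor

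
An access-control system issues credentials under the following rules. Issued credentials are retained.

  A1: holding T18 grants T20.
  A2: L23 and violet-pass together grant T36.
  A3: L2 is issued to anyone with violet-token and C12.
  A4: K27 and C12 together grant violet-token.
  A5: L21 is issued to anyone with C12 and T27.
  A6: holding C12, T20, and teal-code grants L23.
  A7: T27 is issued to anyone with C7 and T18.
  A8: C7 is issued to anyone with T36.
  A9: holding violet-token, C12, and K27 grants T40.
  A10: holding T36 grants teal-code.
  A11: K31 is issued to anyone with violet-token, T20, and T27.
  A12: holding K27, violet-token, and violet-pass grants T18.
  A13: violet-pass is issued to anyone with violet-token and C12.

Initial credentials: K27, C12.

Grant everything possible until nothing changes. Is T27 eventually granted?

T27 would need C7 and T18 (A7), but C7 is never granted.

No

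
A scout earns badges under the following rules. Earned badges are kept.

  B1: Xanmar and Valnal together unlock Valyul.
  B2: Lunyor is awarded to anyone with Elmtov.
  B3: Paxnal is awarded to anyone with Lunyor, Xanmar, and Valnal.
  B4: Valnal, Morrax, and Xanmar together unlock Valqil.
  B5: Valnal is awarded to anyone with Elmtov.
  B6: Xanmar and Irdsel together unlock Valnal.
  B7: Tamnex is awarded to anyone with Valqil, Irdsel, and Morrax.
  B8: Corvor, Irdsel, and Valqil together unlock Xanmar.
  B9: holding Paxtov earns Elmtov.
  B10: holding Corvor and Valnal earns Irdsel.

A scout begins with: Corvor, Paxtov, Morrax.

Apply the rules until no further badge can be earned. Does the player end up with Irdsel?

With Paxtov, Elmtov is earned (B9).
With Elmtov, Valnal is earned (B5).
With Corvor and Valnal, Irdsel is earned (B10).

Yes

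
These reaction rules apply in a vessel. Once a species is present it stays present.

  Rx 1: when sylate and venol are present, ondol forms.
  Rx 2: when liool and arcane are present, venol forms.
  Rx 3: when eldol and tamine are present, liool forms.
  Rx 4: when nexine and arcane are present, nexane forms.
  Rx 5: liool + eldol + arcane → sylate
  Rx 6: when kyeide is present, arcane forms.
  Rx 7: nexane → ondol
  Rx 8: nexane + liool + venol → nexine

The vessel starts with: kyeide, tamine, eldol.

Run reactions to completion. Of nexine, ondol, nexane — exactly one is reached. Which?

ondol

kyeide present → arcane forms (Rx 6).
eldol and tamine present → liool forms (Rx 3).
liool, eldol, and arcane present → sylate forms (Rx 5).
liool and arcane present → venol forms (Rx 2).
sylate and venol present → ondol forms (Rx 1).
nexine would need nexane, liool, and venol (Rx 8), but nexane never forms. nexane would need nexine and arcane (Rx 4), but nexine never forms.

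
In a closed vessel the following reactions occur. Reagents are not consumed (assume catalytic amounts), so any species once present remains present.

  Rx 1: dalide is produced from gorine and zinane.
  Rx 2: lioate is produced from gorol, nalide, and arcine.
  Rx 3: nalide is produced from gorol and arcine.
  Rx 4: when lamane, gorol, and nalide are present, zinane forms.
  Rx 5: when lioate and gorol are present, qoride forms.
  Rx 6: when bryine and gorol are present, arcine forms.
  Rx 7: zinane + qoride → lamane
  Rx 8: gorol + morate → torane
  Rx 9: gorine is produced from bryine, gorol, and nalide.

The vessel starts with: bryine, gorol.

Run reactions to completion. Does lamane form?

No

lamane would need zinane and qoride (Rx 7), but zinane never forms.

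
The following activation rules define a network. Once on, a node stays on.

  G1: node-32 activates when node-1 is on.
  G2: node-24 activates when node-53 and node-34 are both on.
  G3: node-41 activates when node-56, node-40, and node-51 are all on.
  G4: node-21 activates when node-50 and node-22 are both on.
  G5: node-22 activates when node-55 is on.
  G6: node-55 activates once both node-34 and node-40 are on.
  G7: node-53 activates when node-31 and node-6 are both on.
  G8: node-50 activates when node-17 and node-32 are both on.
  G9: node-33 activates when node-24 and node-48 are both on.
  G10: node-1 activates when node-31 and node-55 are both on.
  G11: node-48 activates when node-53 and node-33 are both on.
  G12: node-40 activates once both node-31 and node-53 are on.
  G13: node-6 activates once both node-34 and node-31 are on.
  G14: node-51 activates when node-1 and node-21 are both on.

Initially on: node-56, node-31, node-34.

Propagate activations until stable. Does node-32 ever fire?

node-34 and node-31 are on, so node-6 activates (G13).
G7: node-31 and node-6 on → node-53 on.
node-31 and node-53 are on, so node-40 activates (G12).
node-34 and node-40 are on, so node-55 activates (G6).
G10: node-31 and node-55 on → node-1 on.
G1: node-1 on → node-32 on.

Yes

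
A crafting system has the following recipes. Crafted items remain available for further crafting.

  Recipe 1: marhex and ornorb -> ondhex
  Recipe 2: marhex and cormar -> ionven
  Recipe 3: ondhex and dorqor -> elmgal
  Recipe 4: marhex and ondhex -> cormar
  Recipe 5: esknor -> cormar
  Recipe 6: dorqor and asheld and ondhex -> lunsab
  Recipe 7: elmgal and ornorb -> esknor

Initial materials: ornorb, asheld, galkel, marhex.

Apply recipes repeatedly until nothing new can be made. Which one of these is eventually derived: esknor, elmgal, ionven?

ionven

Using Recipe 1, marhex and ornorb make ondhex.
Using Recipe 4, marhex and ondhex make cormar.
marhex and cormar -> ionven (Recipe 2).
esknor would need elmgal and ornorb (Recipe 7), but elmgal is never obtained. elmgal would need ondhex and dorqor (Recipe 3), but dorqor is never obtained.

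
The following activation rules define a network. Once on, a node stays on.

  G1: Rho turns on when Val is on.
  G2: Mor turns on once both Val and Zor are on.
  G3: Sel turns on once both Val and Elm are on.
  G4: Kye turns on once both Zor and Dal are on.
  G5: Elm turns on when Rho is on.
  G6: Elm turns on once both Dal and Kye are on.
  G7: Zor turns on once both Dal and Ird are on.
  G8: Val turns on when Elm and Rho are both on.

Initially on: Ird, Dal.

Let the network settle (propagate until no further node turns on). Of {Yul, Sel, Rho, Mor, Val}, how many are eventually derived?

0

No rule produces Yul, and it is not given.
Sel would need Val and Elm (G3), but Val never turns on.
Rho would need Val (G1), but Val never turns on.
Mor would need Val and Zor (G2), but Val never turns on.
Val would need Elm and Rho (G8), but Rho never turns on.
None of the 5 are reached.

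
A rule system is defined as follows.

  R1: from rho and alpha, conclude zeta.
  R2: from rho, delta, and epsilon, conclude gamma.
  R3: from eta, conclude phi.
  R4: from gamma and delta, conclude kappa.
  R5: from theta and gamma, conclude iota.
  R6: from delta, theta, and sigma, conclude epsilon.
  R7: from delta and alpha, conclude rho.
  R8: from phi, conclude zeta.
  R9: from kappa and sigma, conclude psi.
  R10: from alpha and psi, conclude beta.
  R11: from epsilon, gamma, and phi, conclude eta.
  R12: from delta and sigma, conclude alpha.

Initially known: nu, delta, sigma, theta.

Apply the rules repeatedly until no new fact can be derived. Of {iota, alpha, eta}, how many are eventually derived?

2

From delta and sigma, R12 gives alpha.
delta, theta, and sigma hold, so epsilon follows (R6).
delta and alpha hold, so rho follows (R7).
From rho, delta, and epsilon, R2 gives gamma.
From theta and gamma, R5 gives iota.
iota: reached.
alpha: reached.
eta would need epsilon, gamma, and phi (R11), but phi is never established.
Reached: iota and alpha — 2 of the 3.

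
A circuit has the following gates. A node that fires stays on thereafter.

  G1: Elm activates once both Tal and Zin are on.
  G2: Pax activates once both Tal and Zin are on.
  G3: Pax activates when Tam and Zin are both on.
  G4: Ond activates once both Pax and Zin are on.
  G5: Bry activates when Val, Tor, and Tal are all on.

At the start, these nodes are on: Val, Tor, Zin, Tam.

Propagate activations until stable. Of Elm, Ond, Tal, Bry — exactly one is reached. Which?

G3: Tam and Zin on → Pax on.
G4: Pax and Zin on → Ond on.
Bry would need Val, Tor, and Tal (G5), but Tal never turns on. Elm would need Tal and Zin (G1), but Tal never turns on. No rule produces Tal, and it is not given.

Ond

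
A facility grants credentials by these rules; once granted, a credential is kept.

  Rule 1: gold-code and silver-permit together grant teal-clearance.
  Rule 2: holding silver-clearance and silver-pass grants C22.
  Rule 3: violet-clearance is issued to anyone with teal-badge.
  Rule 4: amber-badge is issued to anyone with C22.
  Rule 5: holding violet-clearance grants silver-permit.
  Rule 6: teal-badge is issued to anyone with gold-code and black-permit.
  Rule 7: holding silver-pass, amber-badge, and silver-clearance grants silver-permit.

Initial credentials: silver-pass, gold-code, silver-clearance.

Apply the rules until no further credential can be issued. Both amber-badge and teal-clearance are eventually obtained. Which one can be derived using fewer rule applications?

amber-badge: Holding silver-clearance and silver-pass grants C22 (Rule 2). Holding C22 grants amber-badge (Rule 4). [2 rule applications]
teal-clearance: Holding silver-clearance and silver-pass grants C22 (Rule 2). Holding C22 grants amber-badge (Rule 4). Holding silver-pass, amber-badge, and silver-clearance grants silver-permit (Rule 7). Holding gold-code and silver-permit grants teal-clearance (Rule 1). [4 rule applications]
amber-badge needs fewer.

amber-badge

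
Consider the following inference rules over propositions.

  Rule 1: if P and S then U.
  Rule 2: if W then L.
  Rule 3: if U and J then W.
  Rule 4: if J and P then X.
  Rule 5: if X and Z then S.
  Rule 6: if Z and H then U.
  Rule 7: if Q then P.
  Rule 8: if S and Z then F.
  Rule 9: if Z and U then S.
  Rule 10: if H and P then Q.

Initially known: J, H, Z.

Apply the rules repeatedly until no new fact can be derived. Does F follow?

Yes

Z and H hold, so U follows (Rule 6).
From Z and U, Rule 9 gives S.
From S and Z, Rule 8 gives F.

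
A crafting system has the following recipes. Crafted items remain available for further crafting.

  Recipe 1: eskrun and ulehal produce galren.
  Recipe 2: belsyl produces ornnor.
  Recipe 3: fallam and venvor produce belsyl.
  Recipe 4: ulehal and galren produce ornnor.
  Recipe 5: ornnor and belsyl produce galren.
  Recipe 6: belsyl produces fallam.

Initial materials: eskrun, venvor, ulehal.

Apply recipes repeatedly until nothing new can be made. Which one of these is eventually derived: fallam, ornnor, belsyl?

Using Recipe 1, eskrun and ulehal make galren.
Using Recipe 4, ulehal and galren make ornnor.
belsyl would need fallam and venvor (Recipe 3), but fallam is never obtained. fallam would need belsyl (Recipe 6), but belsyl is never obtained.

ornnor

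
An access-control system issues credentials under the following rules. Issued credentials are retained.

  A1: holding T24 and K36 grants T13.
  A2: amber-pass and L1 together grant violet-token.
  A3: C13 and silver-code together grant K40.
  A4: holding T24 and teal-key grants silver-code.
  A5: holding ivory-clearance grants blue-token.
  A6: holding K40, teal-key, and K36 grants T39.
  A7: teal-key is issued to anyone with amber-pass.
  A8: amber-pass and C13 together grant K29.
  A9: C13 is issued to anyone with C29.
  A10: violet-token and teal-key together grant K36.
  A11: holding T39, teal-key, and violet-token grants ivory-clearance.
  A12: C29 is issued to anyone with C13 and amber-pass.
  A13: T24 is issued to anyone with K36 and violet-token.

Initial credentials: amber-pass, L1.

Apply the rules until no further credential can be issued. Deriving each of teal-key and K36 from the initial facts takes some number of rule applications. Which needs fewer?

teal-key

teal-key: Holding amber-pass grants teal-key (A7). [1 rule application]
K36: Holding amber-pass and L1 grants violet-token (A2). Holding amber-pass grants teal-key (A7). Holding violet-token and teal-key grants K36 (A10). [3 rule applications]
teal-key needs fewer.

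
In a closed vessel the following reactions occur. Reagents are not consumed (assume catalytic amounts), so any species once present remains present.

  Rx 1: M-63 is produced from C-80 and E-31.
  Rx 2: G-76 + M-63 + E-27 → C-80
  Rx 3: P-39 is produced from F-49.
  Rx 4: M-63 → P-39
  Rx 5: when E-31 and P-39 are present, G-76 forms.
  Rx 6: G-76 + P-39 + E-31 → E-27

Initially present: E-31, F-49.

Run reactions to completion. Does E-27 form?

Yes

F-49 present → P-39 forms (Rx 3).
E-31 and P-39 present → G-76 forms (Rx 5).
G-76, P-39, and E-31 present → E-27 forms (Rx 6).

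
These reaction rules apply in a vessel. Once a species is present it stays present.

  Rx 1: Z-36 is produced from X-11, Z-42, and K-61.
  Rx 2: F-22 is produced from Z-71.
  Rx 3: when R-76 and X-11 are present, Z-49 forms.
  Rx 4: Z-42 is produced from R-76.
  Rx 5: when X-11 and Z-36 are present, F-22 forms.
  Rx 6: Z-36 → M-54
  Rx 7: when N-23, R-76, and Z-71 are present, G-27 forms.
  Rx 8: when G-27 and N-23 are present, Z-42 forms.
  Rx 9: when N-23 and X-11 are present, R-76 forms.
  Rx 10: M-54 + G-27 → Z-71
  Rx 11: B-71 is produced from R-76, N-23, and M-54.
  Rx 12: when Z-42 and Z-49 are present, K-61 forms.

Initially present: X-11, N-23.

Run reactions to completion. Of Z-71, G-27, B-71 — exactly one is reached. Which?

B-71

N-23 and X-11 present → R-76 forms (Rx 9).
R-76 and X-11 present → Z-49 forms (Rx 3).
R-76 present → Z-42 forms (Rx 4).
Z-42 and Z-49 present → K-61 forms (Rx 12).
X-11, Z-42, and K-61 present → Z-36 forms (Rx 1).
Z-36 present → M-54 forms (Rx 6).
R-76, N-23, and M-54 present → B-71 forms (Rx 11).
Z-71 would need M-54 and G-27 (Rx 10), but G-27 never forms. G-27 would need N-23, R-76, and Z-71 (Rx 7), but Z-71 never forms.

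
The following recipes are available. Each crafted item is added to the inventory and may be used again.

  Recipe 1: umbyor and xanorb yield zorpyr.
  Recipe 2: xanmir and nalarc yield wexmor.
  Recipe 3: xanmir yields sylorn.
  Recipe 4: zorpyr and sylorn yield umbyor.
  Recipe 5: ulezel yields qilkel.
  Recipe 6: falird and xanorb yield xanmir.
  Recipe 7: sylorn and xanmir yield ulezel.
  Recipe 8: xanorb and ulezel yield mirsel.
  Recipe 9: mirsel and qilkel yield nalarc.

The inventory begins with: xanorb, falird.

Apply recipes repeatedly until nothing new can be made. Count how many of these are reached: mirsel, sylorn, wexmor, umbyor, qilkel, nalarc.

falird and xanorb → xanmir (Recipe 6).
Using Recipe 3, xanmir makes sylorn.
sylorn and xanmir → ulezel (Recipe 7).
Using Recipe 5, ulezel makes qilkel.
Using Recipe 8, xanorb and ulezel make mirsel.
Using Recipe 9, mirsel and qilkel make nalarc.
Using Recipe 2, xanmir and nalarc make wexmor.
mirsel: reached.
sylorn: reached.
wexmor: reached.
umbyor would need zorpyr and sylorn (Recipe 4), but zorpyr is never obtained.
qilkel: reached.
nalarc: reached.
Reached: mirsel, sylorn, wexmor, qilkel, and nalarc — 5 of the 6.

5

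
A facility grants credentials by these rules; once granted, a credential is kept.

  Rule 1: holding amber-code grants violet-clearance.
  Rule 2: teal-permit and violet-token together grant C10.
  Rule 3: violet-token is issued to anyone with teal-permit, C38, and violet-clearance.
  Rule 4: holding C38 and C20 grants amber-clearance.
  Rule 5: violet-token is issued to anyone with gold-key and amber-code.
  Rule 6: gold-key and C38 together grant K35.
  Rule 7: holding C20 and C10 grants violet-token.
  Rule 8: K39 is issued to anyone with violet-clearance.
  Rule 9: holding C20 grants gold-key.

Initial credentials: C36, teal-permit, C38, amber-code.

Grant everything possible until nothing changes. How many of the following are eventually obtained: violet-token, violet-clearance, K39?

Holding amber-code grants violet-clearance (Rule 1).
Holding violet-clearance grants K39 (Rule 8).
Holding teal-permit, C38, and violet-clearance grants violet-token (Rule 3).
violet-token: reached.
violet-clearance: reached.
K39: reached.
All 3 are reached.

3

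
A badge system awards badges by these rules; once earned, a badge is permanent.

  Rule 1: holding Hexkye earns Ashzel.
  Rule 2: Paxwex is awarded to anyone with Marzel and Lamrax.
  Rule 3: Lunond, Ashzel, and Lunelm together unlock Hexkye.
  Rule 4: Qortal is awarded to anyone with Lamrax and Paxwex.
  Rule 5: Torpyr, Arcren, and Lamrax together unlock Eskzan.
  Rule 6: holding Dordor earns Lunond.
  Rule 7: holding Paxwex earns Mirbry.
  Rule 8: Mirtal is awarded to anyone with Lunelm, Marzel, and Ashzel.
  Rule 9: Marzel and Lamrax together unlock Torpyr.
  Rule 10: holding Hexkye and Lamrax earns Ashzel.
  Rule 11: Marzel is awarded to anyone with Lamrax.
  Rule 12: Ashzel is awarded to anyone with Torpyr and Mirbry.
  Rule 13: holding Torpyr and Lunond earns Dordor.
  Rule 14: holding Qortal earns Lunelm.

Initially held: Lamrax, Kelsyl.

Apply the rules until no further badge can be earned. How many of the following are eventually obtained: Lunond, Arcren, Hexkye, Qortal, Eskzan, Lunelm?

2

With Lamrax, Marzel is earned (Rule 11).
With Marzel and Lamrax, Paxwex is earned (Rule 2).
With Lamrax and Paxwex, Qortal is earned (Rule 4).
With Qortal, Lunelm is earned (Rule 14).
Lunond would need Dordor (Rule 6), but Dordor is never earned.
No rule produces Arcren, and it is not given.
Hexkye would need Lunond, Ashzel, and Lunelm (Rule 3), but Lunond is never earned.
Qortal: reached.
Eskzan would need Torpyr, Arcren, and Lamrax (Rule 5), but Arcren is never earned.
Lunelm: reached.
Reached: Qortal and Lunelm — 2 of the 6.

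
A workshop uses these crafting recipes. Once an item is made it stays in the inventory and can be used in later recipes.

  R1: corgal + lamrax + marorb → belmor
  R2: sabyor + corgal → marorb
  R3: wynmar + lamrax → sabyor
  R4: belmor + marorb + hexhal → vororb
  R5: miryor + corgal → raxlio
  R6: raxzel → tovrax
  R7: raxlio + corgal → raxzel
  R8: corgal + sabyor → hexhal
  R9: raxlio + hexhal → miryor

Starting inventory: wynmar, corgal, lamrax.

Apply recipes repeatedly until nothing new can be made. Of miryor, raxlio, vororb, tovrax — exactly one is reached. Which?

Using R3, wynmar and lamrax make sabyor.
sabyor + corgal → marorb (R2).
corgal + sabyor → hexhal (R8).
corgal + lamrax + marorb → belmor (R1).
belmor + marorb + hexhal → vororb (R4).
raxlio would need miryor and corgal (R5), but miryor is never obtained. tovrax would need raxzel (R6), but raxzel is never obtained. miryor would need raxlio and hexhal (R9), but raxlio is never obtained.

vororb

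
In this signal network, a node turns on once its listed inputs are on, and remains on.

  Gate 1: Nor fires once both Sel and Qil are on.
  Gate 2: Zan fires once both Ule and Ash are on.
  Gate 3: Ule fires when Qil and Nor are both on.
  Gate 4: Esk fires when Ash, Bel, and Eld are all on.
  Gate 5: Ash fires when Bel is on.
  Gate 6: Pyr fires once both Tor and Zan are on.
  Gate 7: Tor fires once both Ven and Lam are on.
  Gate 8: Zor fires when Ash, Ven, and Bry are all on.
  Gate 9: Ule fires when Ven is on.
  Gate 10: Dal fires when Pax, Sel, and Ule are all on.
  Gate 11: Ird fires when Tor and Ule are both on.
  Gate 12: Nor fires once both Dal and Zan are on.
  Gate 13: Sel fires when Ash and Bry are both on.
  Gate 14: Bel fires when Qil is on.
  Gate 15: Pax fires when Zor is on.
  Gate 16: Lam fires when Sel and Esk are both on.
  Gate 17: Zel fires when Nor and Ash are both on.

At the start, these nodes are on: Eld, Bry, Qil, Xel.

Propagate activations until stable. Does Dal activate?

No

Dal would need Pax, Sel, and Ule (Gate 10), but Pax never turns on.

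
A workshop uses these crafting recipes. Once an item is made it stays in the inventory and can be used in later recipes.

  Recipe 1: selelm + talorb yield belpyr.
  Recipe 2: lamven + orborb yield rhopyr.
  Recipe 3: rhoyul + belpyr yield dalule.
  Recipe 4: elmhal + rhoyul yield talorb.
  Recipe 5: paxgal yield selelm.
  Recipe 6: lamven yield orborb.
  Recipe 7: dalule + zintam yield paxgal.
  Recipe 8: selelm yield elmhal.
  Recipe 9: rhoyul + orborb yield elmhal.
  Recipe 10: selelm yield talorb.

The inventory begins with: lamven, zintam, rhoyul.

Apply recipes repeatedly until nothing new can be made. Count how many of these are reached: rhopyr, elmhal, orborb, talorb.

lamven → orborb (Recipe 6).
Using Recipe 2, lamven and orborb make rhopyr.
Using Recipe 9, rhoyul and orborb make elmhal.
elmhal + rhoyul → talorb (Recipe 4).
rhopyr: reached.
elmhal: reached.
orborb: reached.
talorb: reached.
All 4 are reached.

4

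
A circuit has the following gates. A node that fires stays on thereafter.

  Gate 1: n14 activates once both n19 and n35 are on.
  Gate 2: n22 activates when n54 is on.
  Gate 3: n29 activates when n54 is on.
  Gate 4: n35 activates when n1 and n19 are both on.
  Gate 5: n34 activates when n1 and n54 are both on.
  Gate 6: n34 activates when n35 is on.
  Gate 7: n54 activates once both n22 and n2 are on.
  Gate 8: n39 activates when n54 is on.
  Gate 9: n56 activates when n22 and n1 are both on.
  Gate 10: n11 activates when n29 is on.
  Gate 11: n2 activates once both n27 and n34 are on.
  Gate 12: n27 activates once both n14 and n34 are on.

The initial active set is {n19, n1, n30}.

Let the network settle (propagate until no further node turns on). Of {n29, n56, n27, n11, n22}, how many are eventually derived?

Gate 4: n1 and n19 on → n35 on.
n19 and n35 are on, so n14 activates (Gate 1).
Gate 6: n35 on → n34 on.
n14 and n34 are on, so n27 activates (Gate 12).
n29 would need n54 (Gate 3), but n54 never turns on.
n56 would need n22 and n1 (Gate 9), but n22 never turns on.
n27: reached.
n11 would need n29 (Gate 10), but n29 never turns on.
n22 would need n54 (Gate 2), but n54 never turns on.
Reached: n27 — 1 of the 5.

1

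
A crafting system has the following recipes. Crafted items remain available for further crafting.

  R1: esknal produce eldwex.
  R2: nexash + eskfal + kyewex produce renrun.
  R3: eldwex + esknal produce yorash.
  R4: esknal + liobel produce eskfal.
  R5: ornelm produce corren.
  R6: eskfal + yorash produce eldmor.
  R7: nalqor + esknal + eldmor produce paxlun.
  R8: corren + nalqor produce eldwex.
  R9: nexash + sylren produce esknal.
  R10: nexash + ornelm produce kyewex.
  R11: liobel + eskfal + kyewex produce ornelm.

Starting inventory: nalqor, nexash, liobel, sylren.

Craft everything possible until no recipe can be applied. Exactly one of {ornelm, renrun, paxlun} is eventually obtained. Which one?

Using R9, nexash and sylren make esknal.
esknal + liobel → eskfal (R4).
esknal → eldwex (R1).
Using R3, eldwex and esknal make yorash.
eskfal + yorash → eldmor (R6).
Using R7, nalqor, esknal, and eldmor make paxlun.
ornelm would need liobel, eskfal, and kyewex (R11), but kyewex is never obtained. renrun would need nexash, eskfal, and kyewex (R2), but kyewex is never obtained.

paxlun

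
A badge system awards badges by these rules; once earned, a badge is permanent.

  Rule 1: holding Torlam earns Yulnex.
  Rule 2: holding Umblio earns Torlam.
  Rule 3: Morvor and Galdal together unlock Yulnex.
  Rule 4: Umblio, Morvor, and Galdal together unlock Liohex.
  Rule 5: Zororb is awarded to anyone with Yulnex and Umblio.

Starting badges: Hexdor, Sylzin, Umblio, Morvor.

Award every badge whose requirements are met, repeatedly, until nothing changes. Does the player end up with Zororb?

With Umblio, Torlam is earned (Rule 2).
With Torlam, Yulnex is earned (Rule 1).
With Yulnex and Umblio, Zororb is earned (Rule 5).

Yes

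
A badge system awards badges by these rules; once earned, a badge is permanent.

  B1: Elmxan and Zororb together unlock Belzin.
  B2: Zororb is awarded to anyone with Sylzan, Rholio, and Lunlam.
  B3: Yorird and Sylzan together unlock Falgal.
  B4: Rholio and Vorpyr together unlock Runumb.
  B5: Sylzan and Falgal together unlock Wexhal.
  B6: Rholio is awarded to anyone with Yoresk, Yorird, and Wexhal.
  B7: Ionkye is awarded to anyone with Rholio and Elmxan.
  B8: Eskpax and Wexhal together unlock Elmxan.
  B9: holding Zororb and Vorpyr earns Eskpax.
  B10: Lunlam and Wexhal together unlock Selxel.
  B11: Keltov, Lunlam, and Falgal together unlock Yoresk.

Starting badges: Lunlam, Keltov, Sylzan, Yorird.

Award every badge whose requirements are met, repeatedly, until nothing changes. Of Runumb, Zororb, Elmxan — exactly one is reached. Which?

Zororb

With Yorird and Sylzan, Falgal is earned (B3).
With Keltov, Lunlam, and Falgal, Yoresk is earned (B11).
With Sylzan and Falgal, Wexhal is earned (B5).
With Yoresk, Yorird, and Wexhal, Rholio is earned (B6).
With Sylzan, Rholio, and Lunlam, Zororb is earned (B2).
Elmxan would need Eskpax and Wexhal (B8), but Eskpax is never earned. Runumb would need Rholio and Vorpyr (B4), but Vorpyr is never earned.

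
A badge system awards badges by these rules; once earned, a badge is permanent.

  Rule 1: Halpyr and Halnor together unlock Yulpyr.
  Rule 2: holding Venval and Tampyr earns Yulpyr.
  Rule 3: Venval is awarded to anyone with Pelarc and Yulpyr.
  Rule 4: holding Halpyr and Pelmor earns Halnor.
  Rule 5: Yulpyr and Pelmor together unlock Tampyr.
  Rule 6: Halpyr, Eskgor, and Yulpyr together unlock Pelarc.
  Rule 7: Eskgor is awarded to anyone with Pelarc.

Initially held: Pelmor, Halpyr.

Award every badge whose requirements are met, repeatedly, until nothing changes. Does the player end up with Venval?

No

Venval would need Pelarc and Yulpyr (Rule 3), but Pelarc is never earned.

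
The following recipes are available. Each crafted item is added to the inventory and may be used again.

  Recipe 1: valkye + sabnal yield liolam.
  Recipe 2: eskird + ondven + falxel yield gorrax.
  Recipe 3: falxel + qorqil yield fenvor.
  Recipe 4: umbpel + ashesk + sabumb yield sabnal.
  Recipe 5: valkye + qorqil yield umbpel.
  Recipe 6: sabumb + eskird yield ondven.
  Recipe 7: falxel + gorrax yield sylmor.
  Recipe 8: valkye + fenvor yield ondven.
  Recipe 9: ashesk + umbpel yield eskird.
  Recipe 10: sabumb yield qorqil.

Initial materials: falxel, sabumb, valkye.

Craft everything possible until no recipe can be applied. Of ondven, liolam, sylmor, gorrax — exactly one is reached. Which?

sabumb → qorqil (Recipe 10).
falxel + qorqil → fenvor (Recipe 3).
valkye + fenvor → ondven (Recipe 8).
gorrax would need eskird, ondven, and falxel (Recipe 2), but eskird is never obtained. liolam would need valkye and sabnal (Recipe 1), but sabnal is never obtained. sylmor would need falxel and gorrax (Recipe 7), but gorrax is never obtained.

ondven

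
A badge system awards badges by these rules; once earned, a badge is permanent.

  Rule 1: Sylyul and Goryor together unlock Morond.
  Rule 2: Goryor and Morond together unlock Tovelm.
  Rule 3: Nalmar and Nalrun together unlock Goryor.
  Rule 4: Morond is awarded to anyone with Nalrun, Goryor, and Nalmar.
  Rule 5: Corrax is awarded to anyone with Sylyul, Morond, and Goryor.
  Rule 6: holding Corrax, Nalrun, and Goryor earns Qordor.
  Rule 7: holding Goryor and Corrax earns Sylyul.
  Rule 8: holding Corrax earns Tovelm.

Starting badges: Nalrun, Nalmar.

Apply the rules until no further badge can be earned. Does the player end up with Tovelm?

Yes

With Nalmar and Nalrun, Goryor is earned (Rule 3).
With Nalrun, Goryor, and Nalmar, Morond is earned (Rule 4).
With Goryor and Morond, Tovelm is earned (Rule 2).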